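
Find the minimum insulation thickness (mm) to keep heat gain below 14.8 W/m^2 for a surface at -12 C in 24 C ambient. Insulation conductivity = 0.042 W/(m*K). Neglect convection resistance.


dT = 24 - (-12) = 36 K
thickness = k * dT / q_max * 1000
thickness = 0.042 * 36 / 14.8 * 1000
thickness = 102.2 mm

102.2


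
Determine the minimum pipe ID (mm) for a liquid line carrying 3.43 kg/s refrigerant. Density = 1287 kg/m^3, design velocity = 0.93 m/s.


A = m_dot / (rho * v) = 3.43 / (1287 * 0.93) = 0.002865712543 m^2
d = sqrt(4*A/pi) * 1000
d = 60.4 mm

60.4


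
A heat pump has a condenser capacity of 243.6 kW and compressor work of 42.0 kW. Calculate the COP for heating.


COP_hp = Q_cond / W
COP_hp = 243.6 / 42.0
COP_hp = 5.8

5.8


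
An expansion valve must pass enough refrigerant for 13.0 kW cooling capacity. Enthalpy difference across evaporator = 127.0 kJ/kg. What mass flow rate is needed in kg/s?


m_dot = Q / dh
m_dot = 13.0 / 127.0
m_dot = 0.1024 kg/s

0.1024


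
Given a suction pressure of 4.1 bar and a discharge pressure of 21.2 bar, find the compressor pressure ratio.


PR = P_high / P_low
PR = 21.2 / 4.1
PR = 5.171

5.171


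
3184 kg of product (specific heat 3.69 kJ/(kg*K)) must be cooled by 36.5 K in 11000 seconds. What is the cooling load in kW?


Q = m * cp * dT / t
Q = 3184 * 3.69 * 36.5 / 11000
Q = 38.985 kW

38.985


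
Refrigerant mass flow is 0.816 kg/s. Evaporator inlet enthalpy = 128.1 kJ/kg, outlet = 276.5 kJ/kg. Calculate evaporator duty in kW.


dh = 276.5 - 128.1 = 148.4 kJ/kg
Q_evap = m_dot * dh = 0.816 * 148.4
Q_evap = 121.09 kW

121.09


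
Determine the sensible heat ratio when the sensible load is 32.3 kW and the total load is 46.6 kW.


SHR = Q_sensible / Q_total
SHR = 32.3 / 46.6
SHR = 0.693

0.693


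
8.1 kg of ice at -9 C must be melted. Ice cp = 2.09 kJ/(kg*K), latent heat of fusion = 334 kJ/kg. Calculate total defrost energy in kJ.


Sensible heat = cp * dT = 2.09 * 9 = 18.81 kJ/kg
Total per kg = 18.81 + 334 = 352.81 kJ/kg
Q = m * total = 8.1 * 352.81
Q = 2857.8 kJ

2857.8


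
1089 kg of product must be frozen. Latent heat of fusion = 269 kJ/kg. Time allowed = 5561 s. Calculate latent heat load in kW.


Q_lat = m * h_fg / t
Q_lat = 1089 * 269 / 5561
Q_lat = 52.68 kW

52.68


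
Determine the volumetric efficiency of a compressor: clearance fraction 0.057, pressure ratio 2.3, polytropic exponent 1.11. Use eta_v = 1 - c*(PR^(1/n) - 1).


PR^(1/n) = 2.3^(1/1.11) = 2.11778044
eta_v = 1 - 0.057 * (2.11778044 - 1)
eta_v = 0.9363

0.9363


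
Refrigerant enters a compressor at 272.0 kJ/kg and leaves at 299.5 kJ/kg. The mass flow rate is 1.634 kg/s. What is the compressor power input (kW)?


dh = 299.5 - 272.0 = 27.5 kJ/kg
W = m_dot * dh = 1.634 * 27.5 = 44.94 kW

44.94


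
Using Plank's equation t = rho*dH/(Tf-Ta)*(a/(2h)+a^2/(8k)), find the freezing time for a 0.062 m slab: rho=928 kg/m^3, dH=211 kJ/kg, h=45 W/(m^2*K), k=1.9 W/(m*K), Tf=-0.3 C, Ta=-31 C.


dT = -0.3 - (-31) = 30.7 K
term1 = a/(2h) = 0.062/(2*45) = 0.0006888888889
term2 = a^2/(8k) = 0.062^2/(8*1.9) = 0.0002528947368
t = rho*dH*1000/dT * (term1 + term2)
t = 928*211*1000/30.7 * (0.0006888888889 + 0.0002528947368)
t = 6007 s

6007


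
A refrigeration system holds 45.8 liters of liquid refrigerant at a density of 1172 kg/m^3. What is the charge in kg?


Charge = V * rho / 1000
Charge = 45.8 * 1172 / 1000
Charge = 53.68 kg

53.68


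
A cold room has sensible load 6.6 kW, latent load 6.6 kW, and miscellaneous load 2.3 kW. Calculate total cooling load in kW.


Q_total = Q_s + Q_l + Q_misc
Q_total = 6.6 + 6.6 + 2.3
Q_total = 15.5 kW

15.5


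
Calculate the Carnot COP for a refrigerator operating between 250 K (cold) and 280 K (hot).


dT = 280 - 250 = 30 K
COP_carnot = T_cold / dT = 250 / 30
COP_carnot = 8.333

8.333


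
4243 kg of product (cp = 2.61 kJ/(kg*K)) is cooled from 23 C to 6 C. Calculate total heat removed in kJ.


dT = 23 - (6) = 17 K
Q = m * cp * dT = 4243 * 2.61 * 17
Q = 188262 kJ

188262


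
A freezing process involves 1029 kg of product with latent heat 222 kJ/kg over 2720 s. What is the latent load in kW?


Q_lat = m * h_fg / t
Q_lat = 1029 * 222 / 2720
Q_lat = 83.98 kW

83.98


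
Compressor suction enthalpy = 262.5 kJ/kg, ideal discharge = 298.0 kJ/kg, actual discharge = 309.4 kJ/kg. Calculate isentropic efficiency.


dh_ideal = 298.0 - 262.5 = 35.5 kJ/kg
dh_actual = 309.4 - 262.5 = 46.9 kJ/kg
eta_s = dh_ideal / dh_actual = 35.5 / 46.9
eta_s = 0.7569

0.7569


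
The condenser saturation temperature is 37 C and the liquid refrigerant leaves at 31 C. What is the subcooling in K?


Subcooling = T_cond - T_liquid
Subcooling = 37 - 31
Subcooling = 6 K

6


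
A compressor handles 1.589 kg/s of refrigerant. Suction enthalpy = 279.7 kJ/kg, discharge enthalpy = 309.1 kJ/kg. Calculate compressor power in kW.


dh = 309.1 - 279.7 = 29.4 kJ/kg
W = m_dot * dh = 1.589 * 29.4 = 46.72 kW

46.72


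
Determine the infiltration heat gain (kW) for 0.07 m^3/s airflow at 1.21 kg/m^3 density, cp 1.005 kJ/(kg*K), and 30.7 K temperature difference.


Q = V_dot * rho * cp * dT
Q = 0.07 * 1.21 * 1.005 * 30.7
Q = 2.613 kW

2.613


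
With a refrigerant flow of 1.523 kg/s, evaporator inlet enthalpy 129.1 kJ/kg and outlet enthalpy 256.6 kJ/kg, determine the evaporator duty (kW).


dh = 256.6 - 129.1 = 127.5 kJ/kg
Q_evap = m_dot * dh = 1.523 * 127.5
Q_evap = 194.18 kW

194.18


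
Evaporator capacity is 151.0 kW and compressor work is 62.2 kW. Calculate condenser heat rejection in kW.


Q_cond = Q_evap + W
Q_cond = 151.0 + 62.2
Q_cond = 213.2 kW

213.2


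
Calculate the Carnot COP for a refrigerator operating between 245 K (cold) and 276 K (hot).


dT = 276 - 245 = 31 K
COP_carnot = T_cold / dT = 245 / 31
COP_carnot = 7.903

7.903


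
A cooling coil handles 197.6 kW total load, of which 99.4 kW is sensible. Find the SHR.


SHR = Q_sensible / Q_total
SHR = 99.4 / 197.6
SHR = 0.503

0.503


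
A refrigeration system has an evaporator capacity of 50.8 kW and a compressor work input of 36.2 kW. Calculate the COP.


COP = Q_evap / W
COP = 50.8 / 36.2
COP = 1.403

1.403


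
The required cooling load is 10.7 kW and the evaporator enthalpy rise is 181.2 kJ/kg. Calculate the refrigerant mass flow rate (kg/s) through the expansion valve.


m_dot = Q / dh
m_dot = 10.7 / 181.2
m_dot = 0.0591 kg/s

0.0591


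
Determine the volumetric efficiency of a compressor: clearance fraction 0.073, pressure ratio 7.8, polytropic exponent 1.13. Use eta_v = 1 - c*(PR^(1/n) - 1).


PR^(1/n) = 7.8^(1/1.13) = 6.15834833
eta_v = 1 - 0.073 * (6.15834833 - 1)
eta_v = 0.6234

0.6234


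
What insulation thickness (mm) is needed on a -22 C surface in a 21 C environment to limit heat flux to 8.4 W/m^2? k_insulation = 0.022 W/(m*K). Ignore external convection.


dT = 21 - (-22) = 43 K
thickness = k * dT / q_max * 1000
thickness = 0.022 * 43 / 8.4 * 1000
thickness = 112.6 mm

112.6


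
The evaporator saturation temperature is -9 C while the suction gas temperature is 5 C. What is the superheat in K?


Superheat = T_suction - T_evap
Superheat = 5 - (-9)
Superheat = 14 K

14


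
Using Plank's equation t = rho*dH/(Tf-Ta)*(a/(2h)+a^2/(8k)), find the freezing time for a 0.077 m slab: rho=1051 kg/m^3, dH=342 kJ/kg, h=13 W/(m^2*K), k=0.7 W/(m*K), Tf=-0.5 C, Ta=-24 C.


dT = -0.5 - (-24) = 23.5 K
term1 = a/(2h) = 0.077/(2*13) = 0.002961538462
term2 = a^2/(8k) = 0.077^2/(8*0.7) = 0.00105875
t = rho*dH*1000/dT * (term1 + term2)
t = 1051*342*1000/23.5 * (0.002961538462 + 0.00105875)
t = 61492 s

61492


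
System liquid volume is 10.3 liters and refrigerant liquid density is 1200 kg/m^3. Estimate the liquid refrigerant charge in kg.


Charge = V * rho / 1000
Charge = 10.3 * 1200 / 1000
Charge = 12.36 kg

12.36


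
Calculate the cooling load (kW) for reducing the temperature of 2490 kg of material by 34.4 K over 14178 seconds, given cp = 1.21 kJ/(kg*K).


Q = m * cp * dT / t
Q = 2490 * 1.21 * 34.4 / 14178
Q = 7.31 kW

7.31


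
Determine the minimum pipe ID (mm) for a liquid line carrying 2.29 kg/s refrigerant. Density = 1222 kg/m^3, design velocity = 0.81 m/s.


A = m_dot / (rho * v) = 2.29 / (1222 * 0.81) = 0.002313551959 m^2
d = sqrt(4*A/pi) * 1000
d = 54.3 mm

54.3


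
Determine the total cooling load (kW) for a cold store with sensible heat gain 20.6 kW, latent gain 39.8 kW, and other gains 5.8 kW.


Q_total = Q_s + Q_l + Q_misc
Q_total = 20.6 + 39.8 + 5.8
Q_total = 66.2 kW

66.2


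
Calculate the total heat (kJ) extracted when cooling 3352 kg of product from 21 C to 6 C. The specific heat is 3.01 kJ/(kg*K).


dT = 21 - (6) = 15 K
Q = m * cp * dT = 3352 * 3.01 * 15
Q = 151343 kJ

151343


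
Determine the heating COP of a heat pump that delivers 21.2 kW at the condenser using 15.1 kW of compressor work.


COP_hp = Q_cond / W
COP_hp = 21.2 / 15.1
COP_hp = 1.404

1.404


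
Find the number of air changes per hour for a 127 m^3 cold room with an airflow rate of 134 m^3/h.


ACH = flow / volume
ACH = 134 / 127
ACH = 1.055

1.055


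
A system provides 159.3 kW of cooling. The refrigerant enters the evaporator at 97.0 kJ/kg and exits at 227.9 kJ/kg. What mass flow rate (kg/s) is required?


dh = 227.9 - 97.0 = 130.9 kJ/kg
m_dot = Q / dh = 159.3 / 130.9 = 1.217 kg/s

1.217


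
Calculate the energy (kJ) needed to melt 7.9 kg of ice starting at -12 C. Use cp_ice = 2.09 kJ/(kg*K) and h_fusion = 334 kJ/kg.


Sensible heat = cp * dT = 2.09 * 12 = 25.08 kJ/kg
Total per kg = 25.08 + 334 = 359.08 kJ/kg
Q = m * total = 7.9 * 359.08
Q = 2836.7 kJ

2836.7


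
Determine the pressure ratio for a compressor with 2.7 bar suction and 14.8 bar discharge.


PR = P_high / P_low
PR = 14.8 / 2.7
PR = 5.481

5.481


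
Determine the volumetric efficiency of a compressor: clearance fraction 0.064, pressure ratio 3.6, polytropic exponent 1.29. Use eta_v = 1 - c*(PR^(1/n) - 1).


PR^(1/n) = 3.6^(1/1.29) = 2.69924465
eta_v = 1 - 0.064 * (2.69924465 - 1)
eta_v = 0.8912

0.8912


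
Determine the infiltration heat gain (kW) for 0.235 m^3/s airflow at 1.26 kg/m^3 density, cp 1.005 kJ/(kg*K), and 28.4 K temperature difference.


Q = V_dot * rho * cp * dT
Q = 0.235 * 1.26 * 1.005 * 28.4
Q = 8.451 kW

8.451


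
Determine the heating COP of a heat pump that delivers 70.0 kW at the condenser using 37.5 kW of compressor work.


COP_hp = Q_cond / W
COP_hp = 70.0 / 37.5
COP_hp = 1.867

1.867


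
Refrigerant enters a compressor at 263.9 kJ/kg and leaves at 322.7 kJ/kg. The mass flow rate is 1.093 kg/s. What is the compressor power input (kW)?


dh = 322.7 - 263.9 = 58.8 kJ/kg
W = m_dot * dh = 1.093 * 58.8 = 64.27 kW

64.27


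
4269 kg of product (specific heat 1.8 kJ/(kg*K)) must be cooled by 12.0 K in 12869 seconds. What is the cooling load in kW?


Q = m * cp * dT / t
Q = 4269 * 1.8 * 12.0 / 12869
Q = 7.165 kW

7.165


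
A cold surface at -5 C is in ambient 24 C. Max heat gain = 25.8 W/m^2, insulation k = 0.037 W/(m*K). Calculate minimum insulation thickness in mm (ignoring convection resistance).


dT = 24 - (-5) = 29 K
thickness = k * dT / q_max * 1000
thickness = 0.037 * 29 / 25.8 * 1000
thickness = 41.6 mm

41.6


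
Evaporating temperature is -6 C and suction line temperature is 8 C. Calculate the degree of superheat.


Superheat = T_suction - T_evap
Superheat = 8 - (-6)
Superheat = 14 K

14


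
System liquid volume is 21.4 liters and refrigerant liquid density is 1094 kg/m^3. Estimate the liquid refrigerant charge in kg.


Charge = V * rho / 1000
Charge = 21.4 * 1094 / 1000
Charge = 23.41 kg

23.41


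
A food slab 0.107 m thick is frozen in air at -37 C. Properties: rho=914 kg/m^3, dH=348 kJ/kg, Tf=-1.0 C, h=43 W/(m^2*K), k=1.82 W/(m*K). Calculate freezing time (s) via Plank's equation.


dT = -1.0 - (-37) = 36.0 K
term1 = a/(2h) = 0.107/(2*43) = 0.001244186047
term2 = a^2/(8k) = 0.107^2/(8*1.82) = 0.0007863324176
t = rho*dH*1000/dT * (term1 + term2)
t = 914*348*1000/36.0 * (0.001244186047 + 0.0007863324176)
t = 17940 s

17940


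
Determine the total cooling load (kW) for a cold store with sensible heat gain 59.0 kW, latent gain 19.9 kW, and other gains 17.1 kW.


Q_total = Q_s + Q_l + Q_misc
Q_total = 59.0 + 19.9 + 17.1
Q_total = 96.0 kW

96.0


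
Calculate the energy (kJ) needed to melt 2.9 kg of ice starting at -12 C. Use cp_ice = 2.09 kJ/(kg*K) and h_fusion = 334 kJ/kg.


Sensible heat = cp * dT = 2.09 * 12 = 25.08 kJ/kg
Total per kg = 25.08 + 334 = 359.08 kJ/kg
Q = m * total = 2.9 * 359.08
Q = 1041.3 kJ

1041.3


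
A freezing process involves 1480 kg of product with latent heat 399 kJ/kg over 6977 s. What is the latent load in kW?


Q_lat = m * h_fg / t
Q_lat = 1480 * 399 / 6977
Q_lat = 84.64 kW

84.64


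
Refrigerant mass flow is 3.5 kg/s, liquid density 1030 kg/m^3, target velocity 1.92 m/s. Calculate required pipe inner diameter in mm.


A = m_dot / (rho * v) = 3.5 / (1030 * 1.92) = 0.001769822006 m^2
d = sqrt(4*A/pi) * 1000
d = 47.5 mm

47.5


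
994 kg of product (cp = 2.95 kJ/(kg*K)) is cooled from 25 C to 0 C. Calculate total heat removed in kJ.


dT = 25 - (0) = 25 K
Q = m * cp * dT = 994 * 2.95 * 25
Q = 73308 kJ

73308


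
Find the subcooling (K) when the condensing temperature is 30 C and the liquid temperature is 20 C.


Subcooling = T_cond - T_liquid
Subcooling = 30 - 20
Subcooling = 10 K

10


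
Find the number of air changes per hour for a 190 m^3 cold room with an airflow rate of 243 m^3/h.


ACH = flow / volume
ACH = 243 / 190
ACH = 1.279

1.279


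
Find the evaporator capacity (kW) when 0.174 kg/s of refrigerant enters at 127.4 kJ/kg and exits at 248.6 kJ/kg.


dh = 248.6 - 127.4 = 121.2 kJ/kg
Q_evap = m_dot * dh = 0.174 * 121.2
Q_evap = 21.09 kW

21.09


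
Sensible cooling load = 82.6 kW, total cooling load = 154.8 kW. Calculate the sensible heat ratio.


SHR = Q_sensible / Q_total
SHR = 82.6 / 154.8
SHR = 0.534

0.534


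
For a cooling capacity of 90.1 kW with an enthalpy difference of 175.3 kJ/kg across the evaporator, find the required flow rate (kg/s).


m_dot = Q / dh
m_dot = 90.1 / 175.3
m_dot = 0.514 kg/s

0.514


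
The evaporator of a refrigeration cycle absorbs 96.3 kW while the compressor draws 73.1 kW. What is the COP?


COP = Q_evap / W
COP = 96.3 / 73.1
COP = 1.317

1.317


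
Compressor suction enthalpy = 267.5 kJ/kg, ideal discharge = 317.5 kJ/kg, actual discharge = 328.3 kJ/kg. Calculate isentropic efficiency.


dh_ideal = 317.5 - 267.5 = 50.0 kJ/kg
dh_actual = 328.3 - 267.5 = 60.8 kJ/kg
eta_s = dh_ideal / dh_actual = 50.0 / 60.8
eta_s = 0.8224

0.8224


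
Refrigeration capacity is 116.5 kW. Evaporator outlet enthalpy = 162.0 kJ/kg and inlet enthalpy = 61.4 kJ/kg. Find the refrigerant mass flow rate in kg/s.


dh = 162.0 - 61.4 = 100.6 kJ/kg
m_dot = Q / dh = 116.5 / 100.6 = 1.1581 kg/s

1.1581


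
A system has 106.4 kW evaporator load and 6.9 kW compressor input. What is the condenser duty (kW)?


Q_cond = Q_evap + W
Q_cond = 106.4 + 6.9
Q_cond = 113.3 kW

113.3


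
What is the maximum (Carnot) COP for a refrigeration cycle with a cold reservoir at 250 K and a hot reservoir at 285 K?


dT = 285 - 250 = 35 K
COP_carnot = T_cold / dT = 250 / 35
COP_carnot = 7.143

7.143


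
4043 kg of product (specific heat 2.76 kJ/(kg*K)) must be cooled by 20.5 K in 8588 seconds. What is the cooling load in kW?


Q = m * cp * dT / t
Q = 4043 * 2.76 * 20.5 / 8588
Q = 26.636 kW

26.636


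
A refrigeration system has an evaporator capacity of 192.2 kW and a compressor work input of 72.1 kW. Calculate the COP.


COP = Q_evap / W
COP = 192.2 / 72.1
COP = 2.666

2.666


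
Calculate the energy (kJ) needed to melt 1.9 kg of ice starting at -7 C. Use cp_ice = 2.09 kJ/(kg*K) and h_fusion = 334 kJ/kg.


Sensible heat = cp * dT = 2.09 * 7 = 14.63 kJ/kg
Total per kg = 14.63 + 334 = 348.63 kJ/kg
Q = m * total = 1.9 * 348.63
Q = 662.4 kJ

662.4


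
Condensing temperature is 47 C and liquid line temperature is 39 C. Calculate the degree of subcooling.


Subcooling = T_cond - T_liquid
Subcooling = 47 - 39
Subcooling = 8 K

8


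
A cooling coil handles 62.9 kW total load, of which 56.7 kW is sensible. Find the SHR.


SHR = Q_sensible / Q_total
SHR = 56.7 / 62.9
SHR = 0.901

0.901


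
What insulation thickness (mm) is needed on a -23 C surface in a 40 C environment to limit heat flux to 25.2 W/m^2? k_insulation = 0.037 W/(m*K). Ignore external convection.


dT = 40 - (-23) = 63 K
thickness = k * dT / q_max * 1000
thickness = 0.037 * 63 / 25.2 * 1000
thickness = 92.5 mm

92.5


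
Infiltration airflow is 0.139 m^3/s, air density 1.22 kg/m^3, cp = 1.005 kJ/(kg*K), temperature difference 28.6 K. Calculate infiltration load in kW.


Q = V_dot * rho * cp * dT
Q = 0.139 * 1.22 * 1.005 * 28.6
Q = 4.874 kW

4.874


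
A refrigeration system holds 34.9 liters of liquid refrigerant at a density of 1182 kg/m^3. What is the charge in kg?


Charge = V * rho / 1000
Charge = 34.9 * 1182 / 1000
Charge = 41.25 kg

41.25


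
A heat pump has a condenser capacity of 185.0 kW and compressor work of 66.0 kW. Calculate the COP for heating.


COP_hp = Q_cond / W
COP_hp = 185.0 / 66.0
COP_hp = 2.803

2.803


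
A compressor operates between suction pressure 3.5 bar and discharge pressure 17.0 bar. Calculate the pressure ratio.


PR = P_high / P_low
PR = 17.0 / 3.5
PR = 4.857

4.857


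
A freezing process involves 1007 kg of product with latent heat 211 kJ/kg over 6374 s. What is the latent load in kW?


Q_lat = m * h_fg / t
Q_lat = 1007 * 211 / 6374
Q_lat = 33.33 kW

33.33


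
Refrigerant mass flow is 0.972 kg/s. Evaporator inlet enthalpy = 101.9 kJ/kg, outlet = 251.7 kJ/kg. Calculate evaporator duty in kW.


dh = 251.7 - 101.9 = 149.8 kJ/kg
Q_evap = m_dot * dh = 0.972 * 149.8
Q_evap = 145.61 kW

145.61


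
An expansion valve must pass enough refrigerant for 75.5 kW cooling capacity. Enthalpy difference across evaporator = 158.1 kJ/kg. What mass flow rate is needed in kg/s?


m_dot = Q / dh
m_dot = 75.5 / 158.1
m_dot = 0.4775 kg/s

0.4775


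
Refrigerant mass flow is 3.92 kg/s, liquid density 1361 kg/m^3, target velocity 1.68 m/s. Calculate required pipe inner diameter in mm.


A = m_dot / (rho * v) = 3.92 / (1361 * 1.68) = 0.001714425667 m^2
d = sqrt(4*A/pi) * 1000
d = 46.7 mm

46.7


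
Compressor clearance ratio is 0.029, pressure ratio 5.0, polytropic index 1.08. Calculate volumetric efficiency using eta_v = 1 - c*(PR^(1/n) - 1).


PR^(1/n) = 5.0^(1/1.08) = 4.43807307
eta_v = 1 - 0.029 * (4.43807307 - 1)
eta_v = 0.9003

0.9003


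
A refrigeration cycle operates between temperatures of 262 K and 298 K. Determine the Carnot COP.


dT = 298 - 262 = 36 K
COP_carnot = T_cold / dT = 262 / 36
COP_carnot = 7.278

7.278


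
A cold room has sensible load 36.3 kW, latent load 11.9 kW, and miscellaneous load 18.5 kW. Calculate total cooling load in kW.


Q_total = Q_s + Q_l + Q_misc
Q_total = 36.3 + 11.9 + 18.5
Q_total = 66.7 kW

66.7


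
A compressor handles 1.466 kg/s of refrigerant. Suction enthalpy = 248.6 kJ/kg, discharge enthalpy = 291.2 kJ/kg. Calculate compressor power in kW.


dh = 291.2 - 248.6 = 42.6 kJ/kg
W = m_dot * dh = 1.466 * 42.6 = 62.45 kW

62.45


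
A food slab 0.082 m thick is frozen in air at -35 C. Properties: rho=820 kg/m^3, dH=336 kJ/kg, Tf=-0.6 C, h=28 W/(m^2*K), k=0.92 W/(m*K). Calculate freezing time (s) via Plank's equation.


dT = -0.6 - (-35) = 34.4 K
term1 = a/(2h) = 0.082/(2*28) = 0.001464285714
term2 = a^2/(8k) = 0.082^2/(8*0.92) = 0.0009135869565
t = rho*dH*1000/dT * (term1 + term2)
t = 820*336*1000/34.4 * (0.001464285714 + 0.0009135869565)
t = 19045 s

19045


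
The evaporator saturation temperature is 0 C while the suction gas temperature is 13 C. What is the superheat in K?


Superheat = T_suction - T_evap
Superheat = 13 - (0)
Superheat = 13 K

13


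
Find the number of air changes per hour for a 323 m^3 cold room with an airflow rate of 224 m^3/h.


ACH = flow / volume
ACH = 224 / 323
ACH = 0.693

0.693


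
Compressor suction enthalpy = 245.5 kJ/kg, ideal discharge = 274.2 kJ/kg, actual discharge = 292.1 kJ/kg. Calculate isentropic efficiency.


dh_ideal = 274.2 - 245.5 = 28.7 kJ/kg
dh_actual = 292.1 - 245.5 = 46.6 kJ/kg
eta_s = dh_ideal / dh_actual = 28.7 / 46.6
eta_s = 0.6159

0.6159


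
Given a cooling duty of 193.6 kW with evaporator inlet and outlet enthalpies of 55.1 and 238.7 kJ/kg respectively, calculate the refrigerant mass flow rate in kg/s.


dh = 238.7 - 55.1 = 183.6 kJ/kg
m_dot = Q / dh = 193.6 / 183.6 = 1.0545 kg/s

1.0545


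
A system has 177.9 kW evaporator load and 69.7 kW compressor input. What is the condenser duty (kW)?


Q_cond = Q_evap + W
Q_cond = 177.9 + 69.7
Q_cond = 247.6 kW

247.6


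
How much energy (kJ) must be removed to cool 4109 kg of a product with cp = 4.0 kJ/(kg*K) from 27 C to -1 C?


dT = 27 - (-1) = 28 K
Q = m * cp * dT = 4109 * 4.0 * 28
Q = 460208 kJ

460208


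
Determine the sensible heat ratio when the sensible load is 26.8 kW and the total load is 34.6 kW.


SHR = Q_sensible / Q_total
SHR = 26.8 / 34.6
SHR = 0.775

0.775


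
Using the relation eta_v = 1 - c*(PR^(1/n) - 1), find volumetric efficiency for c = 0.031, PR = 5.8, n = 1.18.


PR^(1/n) = 5.8^(1/1.18) = 4.43580939
eta_v = 1 - 0.031 * (4.43580939 - 1)
eta_v = 0.8935

0.8935


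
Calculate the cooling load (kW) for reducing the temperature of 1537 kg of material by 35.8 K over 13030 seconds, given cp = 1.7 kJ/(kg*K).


Q = m * cp * dT / t
Q = 1537 * 1.7 * 35.8 / 13030
Q = 7.179 kW

7.179


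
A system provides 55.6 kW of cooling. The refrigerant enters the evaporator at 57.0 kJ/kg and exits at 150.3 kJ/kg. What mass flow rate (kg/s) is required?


dh = 150.3 - 57.0 = 93.3 kJ/kg
m_dot = Q / dh = 55.6 / 93.3 = 0.5959 kg/s

0.5959


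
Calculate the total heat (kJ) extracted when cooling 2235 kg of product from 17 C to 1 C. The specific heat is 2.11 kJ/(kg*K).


dT = 17 - (1) = 16 K
Q = m * cp * dT = 2235 * 2.11 * 16
Q = 75454 kJ

75454


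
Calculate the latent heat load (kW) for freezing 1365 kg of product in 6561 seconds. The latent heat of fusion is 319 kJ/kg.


Q_lat = m * h_fg / t
Q_lat = 1365 * 319 / 6561
Q_lat = 66.37 kW

66.37


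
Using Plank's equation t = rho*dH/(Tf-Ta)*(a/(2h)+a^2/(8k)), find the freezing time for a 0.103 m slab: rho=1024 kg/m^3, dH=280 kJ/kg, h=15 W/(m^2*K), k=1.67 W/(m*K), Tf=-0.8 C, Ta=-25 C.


dT = -0.8 - (-25) = 24.2 K
term1 = a/(2h) = 0.103/(2*15) = 0.003433333333
term2 = a^2/(8k) = 0.103^2/(8*1.67) = 0.0007940868263
t = rho*dH*1000/dT * (term1 + term2)
t = 1024*280*1000/24.2 * (0.003433333333 + 0.0007940868263)
t = 50086 s

50086


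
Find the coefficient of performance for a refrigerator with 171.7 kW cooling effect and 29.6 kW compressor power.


COP = Q_evap / W
COP = 171.7 / 29.6
COP = 5.801

5.801


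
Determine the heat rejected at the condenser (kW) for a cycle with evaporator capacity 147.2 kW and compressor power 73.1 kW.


Q_cond = Q_evap + W
Q_cond = 147.2 + 73.1
Q_cond = 220.3 kW

220.3


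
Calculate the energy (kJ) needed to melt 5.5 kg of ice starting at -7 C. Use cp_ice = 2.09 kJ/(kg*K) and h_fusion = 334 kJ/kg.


Sensible heat = cp * dT = 2.09 * 7 = 14.63 kJ/kg
Total per kg = 14.63 + 334 = 348.63 kJ/kg
Q = m * total = 5.5 * 348.63
Q = 1917.5 kJ

1917.5


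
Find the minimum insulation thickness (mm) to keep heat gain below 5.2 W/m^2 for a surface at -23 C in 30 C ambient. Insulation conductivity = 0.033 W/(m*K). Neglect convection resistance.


dT = 30 - (-23) = 53 K
thickness = k * dT / q_max * 1000
thickness = 0.033 * 53 / 5.2 * 1000
thickness = 336.3 mm

336.3


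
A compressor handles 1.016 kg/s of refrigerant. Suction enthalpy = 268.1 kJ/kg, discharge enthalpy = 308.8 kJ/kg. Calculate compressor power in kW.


dh = 308.8 - 268.1 = 40.7 kJ/kg
W = m_dot * dh = 1.016 * 40.7 = 41.35 kW

41.35


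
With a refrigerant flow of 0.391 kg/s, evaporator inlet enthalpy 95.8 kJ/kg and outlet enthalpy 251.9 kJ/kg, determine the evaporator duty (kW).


dh = 251.9 - 95.8 = 156.1 kJ/kg
Q_evap = m_dot * dh = 0.391 * 156.1
Q_evap = 61.04 kW

61.04


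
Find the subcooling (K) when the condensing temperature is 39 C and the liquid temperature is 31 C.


Subcooling = T_cond - T_liquid
Subcooling = 39 - 31
Subcooling = 8 K

8


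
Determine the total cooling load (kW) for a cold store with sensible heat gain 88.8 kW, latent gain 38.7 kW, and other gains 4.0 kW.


Q_total = Q_s + Q_l + Q_misc
Q_total = 88.8 + 38.7 + 4.0
Q_total = 131.5 kW

131.5


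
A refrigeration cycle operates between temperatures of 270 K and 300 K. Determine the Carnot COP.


dT = 300 - 270 = 30 K
COP_carnot = T_cold / dT = 270 / 30
COP_carnot = 9.0

9.0


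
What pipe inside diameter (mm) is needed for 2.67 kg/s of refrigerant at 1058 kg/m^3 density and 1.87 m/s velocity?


A = m_dot / (rho * v) = 2.67 / (1058 * 1.87) = 0.001349534486 m^2
d = sqrt(4*A/pi) * 1000
d = 41.5 mm

41.5


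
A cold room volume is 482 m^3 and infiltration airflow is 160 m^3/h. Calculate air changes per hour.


ACH = flow / volume
ACH = 160 / 482
ACH = 0.332

0.332


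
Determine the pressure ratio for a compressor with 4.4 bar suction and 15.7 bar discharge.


PR = P_high / P_low
PR = 15.7 / 4.4
PR = 3.568

3.568


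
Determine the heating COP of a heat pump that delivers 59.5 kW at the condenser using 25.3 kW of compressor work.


COP_hp = Q_cond / W
COP_hp = 59.5 / 25.3
COP_hp = 2.352

2.352


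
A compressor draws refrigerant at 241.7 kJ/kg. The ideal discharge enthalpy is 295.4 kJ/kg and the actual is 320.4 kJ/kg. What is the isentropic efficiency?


dh_ideal = 295.4 - 241.7 = 53.7 kJ/kg
dh_actual = 320.4 - 241.7 = 78.7 kJ/kg
eta_s = dh_ideal / dh_actual = 53.7 / 78.7
eta_s = 0.6823

0.6823


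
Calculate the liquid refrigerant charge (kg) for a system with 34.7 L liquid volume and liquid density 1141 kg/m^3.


Charge = V * rho / 1000
Charge = 34.7 * 1141 / 1000
Charge = 39.59 kg

39.59


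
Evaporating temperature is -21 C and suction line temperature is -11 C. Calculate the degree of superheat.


Superheat = T_suction - T_evap
Superheat = -11 - (-21)
Superheat = 10 K

10


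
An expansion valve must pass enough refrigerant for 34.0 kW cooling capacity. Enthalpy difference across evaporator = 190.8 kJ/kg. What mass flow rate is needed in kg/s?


m_dot = Q / dh
m_dot = 34.0 / 190.8
m_dot = 0.1782 kg/s

0.1782


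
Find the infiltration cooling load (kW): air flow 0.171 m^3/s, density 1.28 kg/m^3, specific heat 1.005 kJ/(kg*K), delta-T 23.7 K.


Q = V_dot * rho * cp * dT
Q = 0.171 * 1.28 * 1.005 * 23.7
Q = 5.213 kW

5.213


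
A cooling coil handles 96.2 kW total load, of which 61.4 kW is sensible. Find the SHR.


SHR = Q_sensible / Q_total
SHR = 61.4 / 96.2
SHR = 0.638

0.638


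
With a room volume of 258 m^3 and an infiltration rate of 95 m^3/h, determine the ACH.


ACH = flow / volume
ACH = 95 / 258
ACH = 0.368

0.368


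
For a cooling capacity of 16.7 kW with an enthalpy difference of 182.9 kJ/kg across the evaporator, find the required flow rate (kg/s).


m_dot = Q / dh
m_dot = 16.7 / 182.9
m_dot = 0.0913 kg/s

0.0913


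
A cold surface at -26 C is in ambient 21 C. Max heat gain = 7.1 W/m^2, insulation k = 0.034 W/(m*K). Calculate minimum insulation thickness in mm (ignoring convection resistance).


dT = 21 - (-26) = 47 K
thickness = k * dT / q_max * 1000
thickness = 0.034 * 47 / 7.1 * 1000
thickness = 225.1 mm

225.1


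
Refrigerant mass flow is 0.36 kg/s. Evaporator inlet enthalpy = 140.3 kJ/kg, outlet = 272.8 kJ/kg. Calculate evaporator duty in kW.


dh = 272.8 - 140.3 = 132.5 kJ/kg
Q_evap = m_dot * dh = 0.36 * 132.5
Q_evap = 47.7 kW

47.7


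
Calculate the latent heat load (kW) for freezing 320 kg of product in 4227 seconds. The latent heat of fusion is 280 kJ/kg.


Q_lat = m * h_fg / t
Q_lat = 320 * 280 / 4227
Q_lat = 21.2 kW

21.2


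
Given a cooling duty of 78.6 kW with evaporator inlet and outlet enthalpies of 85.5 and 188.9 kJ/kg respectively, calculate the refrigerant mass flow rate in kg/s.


dh = 188.9 - 85.5 = 103.4 kJ/kg
m_dot = Q / dh = 78.6 / 103.4 = 0.7602 kg/s

0.7602


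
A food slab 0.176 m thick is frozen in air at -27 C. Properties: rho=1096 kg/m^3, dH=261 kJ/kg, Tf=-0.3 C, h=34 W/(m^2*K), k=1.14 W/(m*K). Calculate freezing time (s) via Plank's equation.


dT = -0.3 - (-27) = 26.7 K
term1 = a/(2h) = 0.176/(2*34) = 0.002588235294
term2 = a^2/(8k) = 0.176^2/(8*1.14) = 0.003396491228
t = rho*dH*1000/dT * (term1 + term2)
t = 1096*261*1000/26.7 * (0.002588235294 + 0.003396491228)
t = 64119 s

64119


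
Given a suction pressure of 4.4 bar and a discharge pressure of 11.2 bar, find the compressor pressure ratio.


PR = P_high / P_low
PR = 11.2 / 4.4
PR = 2.545

2.545


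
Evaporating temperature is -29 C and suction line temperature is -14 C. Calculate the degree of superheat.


Superheat = T_suction - T_evap
Superheat = -14 - (-29)
Superheat = 15 K

15


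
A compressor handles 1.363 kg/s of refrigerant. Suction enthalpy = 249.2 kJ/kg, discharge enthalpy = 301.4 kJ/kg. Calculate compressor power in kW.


dh = 301.4 - 249.2 = 52.2 kJ/kg
W = m_dot * dh = 1.363 * 52.2 = 71.15 kW

71.15


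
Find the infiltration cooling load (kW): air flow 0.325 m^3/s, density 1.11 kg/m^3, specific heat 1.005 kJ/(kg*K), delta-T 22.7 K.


Q = V_dot * rho * cp * dT
Q = 0.325 * 1.11 * 1.005 * 22.7
Q = 8.23 kW

8.23


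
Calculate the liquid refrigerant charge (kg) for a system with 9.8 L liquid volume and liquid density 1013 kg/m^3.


Charge = V * rho / 1000
Charge = 9.8 * 1013 / 1000
Charge = 9.93 kg

9.93


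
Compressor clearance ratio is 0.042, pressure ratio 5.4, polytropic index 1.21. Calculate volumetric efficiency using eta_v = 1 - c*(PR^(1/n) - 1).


PR^(1/n) = 5.4^(1/1.21) = 4.02980563
eta_v = 1 - 0.042 * (4.02980563 - 1)
eta_v = 0.8727

0.8727


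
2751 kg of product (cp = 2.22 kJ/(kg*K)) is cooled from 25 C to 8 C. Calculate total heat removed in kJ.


dT = 25 - (8) = 17 K
Q = m * cp * dT = 2751 * 2.22 * 17
Q = 103823 kJ

103823


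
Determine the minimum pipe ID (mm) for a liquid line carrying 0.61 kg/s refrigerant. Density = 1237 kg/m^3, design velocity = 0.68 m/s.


A = m_dot / (rho * v) = 0.61 / (1237 * 0.68) = 0.0007251890247 m^2
d = sqrt(4*A/pi) * 1000
d = 30.4 mm

30.4


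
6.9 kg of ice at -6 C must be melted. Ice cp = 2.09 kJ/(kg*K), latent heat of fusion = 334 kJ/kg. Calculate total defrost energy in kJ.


Sensible heat = cp * dT = 2.09 * 6 = 12.54 kJ/kg
Total per kg = 12.54 + 334 = 346.54 kJ/kg
Q = m * total = 6.9 * 346.54
Q = 2391.1 kJ

2391.1


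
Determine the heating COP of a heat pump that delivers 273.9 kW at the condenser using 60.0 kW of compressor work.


COP_hp = Q_cond / W
COP_hp = 273.9 / 60.0
COP_hp = 4.565

4.565


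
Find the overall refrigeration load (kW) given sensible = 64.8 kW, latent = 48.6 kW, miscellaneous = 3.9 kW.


Q_total = Q_s + Q_l + Q_misc
Q_total = 64.8 + 48.6 + 3.9
Q_total = 117.3 kW

117.3


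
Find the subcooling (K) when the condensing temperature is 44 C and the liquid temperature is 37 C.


Subcooling = T_cond - T_liquid
Subcooling = 44 - 37
Subcooling = 7 K

7


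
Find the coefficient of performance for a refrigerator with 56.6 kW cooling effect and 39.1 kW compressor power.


COP = Q_evap / W
COP = 56.6 / 39.1
COP = 1.448

1.448


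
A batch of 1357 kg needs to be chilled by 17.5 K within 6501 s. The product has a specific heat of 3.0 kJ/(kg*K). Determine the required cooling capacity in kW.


Q = m * cp * dT / t
Q = 1357 * 3.0 * 17.5 / 6501
Q = 10.959 kW

10.959


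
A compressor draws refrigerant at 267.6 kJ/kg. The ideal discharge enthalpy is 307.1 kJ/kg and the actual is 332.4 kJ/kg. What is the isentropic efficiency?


dh_ideal = 307.1 - 267.6 = 39.5 kJ/kg
dh_actual = 332.4 - 267.6 = 64.8 kJ/kg
eta_s = dh_ideal / dh_actual = 39.5 / 64.8
eta_s = 0.6096

0.6096


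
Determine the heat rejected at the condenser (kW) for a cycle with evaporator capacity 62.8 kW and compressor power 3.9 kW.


Q_cond = Q_evap + W
Q_cond = 62.8 + 3.9
Q_cond = 66.7 kW

66.7


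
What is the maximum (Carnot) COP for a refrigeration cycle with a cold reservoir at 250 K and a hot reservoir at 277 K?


dT = 277 - 250 = 27 K
COP_carnot = T_cold / dT = 250 / 27
COP_carnot = 9.259

9.259


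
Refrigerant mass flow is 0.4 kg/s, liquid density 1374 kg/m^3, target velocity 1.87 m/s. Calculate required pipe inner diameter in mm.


A = m_dot / (rho * v) = 0.4 / (1374 * 1.87) = 0.0001556795803 m^2
d = sqrt(4*A/pi) * 1000
d = 14.1 mm

14.1


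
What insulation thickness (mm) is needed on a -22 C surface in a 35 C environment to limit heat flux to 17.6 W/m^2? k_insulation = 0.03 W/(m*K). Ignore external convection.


dT = 35 - (-22) = 57 K
thickness = k * dT / q_max * 1000
thickness = 0.03 * 57 / 17.6 * 1000
thickness = 97.2 mm

97.2


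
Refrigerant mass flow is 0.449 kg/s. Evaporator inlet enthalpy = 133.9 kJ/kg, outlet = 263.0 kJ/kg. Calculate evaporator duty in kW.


dh = 263.0 - 133.9 = 129.1 kJ/kg
Q_evap = m_dot * dh = 0.449 * 129.1
Q_evap = 57.97 kW

57.97


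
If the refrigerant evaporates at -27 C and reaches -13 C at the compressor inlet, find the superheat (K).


Superheat = T_suction - T_evap
Superheat = -13 - (-27)
Superheat = 14 K

14


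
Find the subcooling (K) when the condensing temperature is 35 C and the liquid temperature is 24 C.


Subcooling = T_cond - T_liquid
Subcooling = 35 - 24
Subcooling = 11 K

11


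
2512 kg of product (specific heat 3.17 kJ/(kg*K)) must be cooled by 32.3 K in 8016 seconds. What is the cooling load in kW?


Q = m * cp * dT / t
Q = 2512 * 3.17 * 32.3 / 8016
Q = 32.087 kW

32.087


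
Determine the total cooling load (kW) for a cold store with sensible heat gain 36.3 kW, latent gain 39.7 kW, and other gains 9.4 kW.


Q_total = Q_s + Q_l + Q_misc
Q_total = 36.3 + 39.7 + 9.4
Q_total = 85.4 kW

85.4


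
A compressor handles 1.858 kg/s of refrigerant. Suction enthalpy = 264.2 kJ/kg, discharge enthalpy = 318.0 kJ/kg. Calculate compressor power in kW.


dh = 318.0 - 264.2 = 53.8 kJ/kg
W = m_dot * dh = 1.858 * 53.8 = 99.96 kW

99.96


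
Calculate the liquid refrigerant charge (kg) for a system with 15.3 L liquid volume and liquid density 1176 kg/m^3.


Charge = V * rho / 1000
Charge = 15.3 * 1176 / 1000
Charge = 17.99 kg

17.99


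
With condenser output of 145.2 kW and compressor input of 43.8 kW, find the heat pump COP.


COP_hp = Q_cond / W
COP_hp = 145.2 / 43.8
COP_hp = 3.315

3.315


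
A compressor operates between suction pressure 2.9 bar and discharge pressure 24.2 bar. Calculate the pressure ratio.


PR = P_high / P_low
PR = 24.2 / 2.9
PR = 8.345

8.345


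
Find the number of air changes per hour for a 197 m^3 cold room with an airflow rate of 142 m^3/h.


ACH = flow / volume
ACH = 142 / 197
ACH = 0.721

0.721


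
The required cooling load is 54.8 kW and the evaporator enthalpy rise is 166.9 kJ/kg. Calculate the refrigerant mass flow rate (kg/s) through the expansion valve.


m_dot = Q / dh
m_dot = 54.8 / 166.9
m_dot = 0.3283 kg/s

0.3283


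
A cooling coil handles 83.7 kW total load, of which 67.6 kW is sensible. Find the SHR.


SHR = Q_sensible / Q_total
SHR = 67.6 / 83.7
SHR = 0.808

0.808


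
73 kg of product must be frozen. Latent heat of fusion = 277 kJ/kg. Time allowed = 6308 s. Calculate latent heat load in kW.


Q_lat = m * h_fg / t
Q_lat = 73 * 277 / 6308
Q_lat = 3.21 kW

3.21


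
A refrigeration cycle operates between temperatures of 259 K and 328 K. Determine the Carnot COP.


dT = 328 - 259 = 69 K
COP_carnot = T_cold / dT = 259 / 69
COP_carnot = 3.754

3.754


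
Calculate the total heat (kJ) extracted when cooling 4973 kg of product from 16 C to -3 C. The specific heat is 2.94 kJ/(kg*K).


dT = 16 - (-3) = 19 K
Q = m * cp * dT = 4973 * 2.94 * 19
Q = 277792 kJ

277792


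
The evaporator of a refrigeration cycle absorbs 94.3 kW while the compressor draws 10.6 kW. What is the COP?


COP = Q_evap / W
COP = 94.3 / 10.6
COP = 8.896

8.896


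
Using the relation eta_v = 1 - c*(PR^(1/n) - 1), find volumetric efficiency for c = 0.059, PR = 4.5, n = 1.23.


PR^(1/n) = 4.5^(1/1.23) = 3.39677738
eta_v = 1 - 0.059 * (3.39677738 - 1)
eta_v = 0.8586

0.8586


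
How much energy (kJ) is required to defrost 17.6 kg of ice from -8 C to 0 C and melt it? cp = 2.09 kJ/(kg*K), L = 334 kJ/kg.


Sensible heat = cp * dT = 2.09 * 8 = 16.72 kJ/kg
Total per kg = 16.72 + 334 = 350.72 kJ/kg
Q = m * total = 17.6 * 350.72
Q = 6172.7 kJ

6172.7


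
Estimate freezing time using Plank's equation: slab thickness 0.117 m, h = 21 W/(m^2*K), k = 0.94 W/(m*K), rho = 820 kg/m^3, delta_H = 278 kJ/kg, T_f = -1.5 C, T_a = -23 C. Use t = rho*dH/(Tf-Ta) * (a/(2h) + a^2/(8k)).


dT = -1.5 - (-23) = 21.5 K
term1 = a/(2h) = 0.117/(2*21) = 0.002785714286
term2 = a^2/(8k) = 0.117^2/(8*0.94) = 0.001820345745
t = rho*dH*1000/dT * (term1 + term2)
t = 820*278*1000/21.5 * (0.002785714286 + 0.001820345745)
t = 48837 s

48837


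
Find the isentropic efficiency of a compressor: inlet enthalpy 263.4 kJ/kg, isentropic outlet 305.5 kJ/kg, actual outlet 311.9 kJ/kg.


dh_ideal = 305.5 - 263.4 = 42.1 kJ/kg
dh_actual = 311.9 - 263.4 = 48.5 kJ/kg
eta_s = dh_ideal / dh_actual = 42.1 / 48.5
eta_s = 0.868

0.868


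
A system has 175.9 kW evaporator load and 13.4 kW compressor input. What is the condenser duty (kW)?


Q_cond = Q_evap + W
Q_cond = 175.9 + 13.4
Q_cond = 189.3 kW

189.3


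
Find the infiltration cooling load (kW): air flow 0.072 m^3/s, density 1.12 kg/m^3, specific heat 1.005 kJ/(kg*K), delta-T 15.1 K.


Q = V_dot * rho * cp * dT
Q = 0.072 * 1.12 * 1.005 * 15.1
Q = 1.224 kW

1.224


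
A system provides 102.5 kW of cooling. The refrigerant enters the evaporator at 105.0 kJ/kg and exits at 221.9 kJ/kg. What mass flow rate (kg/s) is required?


dh = 221.9 - 105.0 = 116.9 kJ/kg
m_dot = Q / dh = 102.5 / 116.9 = 0.8768 kg/s

0.8768


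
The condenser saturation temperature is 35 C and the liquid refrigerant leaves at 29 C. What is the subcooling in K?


Subcooling = T_cond - T_liquid
Subcooling = 35 - 29
Subcooling = 6 K

6


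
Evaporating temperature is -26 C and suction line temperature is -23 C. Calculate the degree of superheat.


Superheat = T_suction - T_evap
Superheat = -23 - (-26)
Superheat = 3 K

3


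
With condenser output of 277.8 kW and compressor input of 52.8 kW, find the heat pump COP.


COP_hp = Q_cond / W
COP_hp = 277.8 / 52.8
COP_hp = 5.261

5.261


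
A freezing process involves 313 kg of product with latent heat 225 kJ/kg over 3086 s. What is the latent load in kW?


Q_lat = m * h_fg / t
Q_lat = 313 * 225 / 3086
Q_lat = 22.82 kW

22.82


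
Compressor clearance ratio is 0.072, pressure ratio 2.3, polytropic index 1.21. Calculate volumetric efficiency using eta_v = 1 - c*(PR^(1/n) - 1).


PR^(1/n) = 2.3^(1/1.21) = 1.99043786
eta_v = 1 - 0.072 * (1.99043786 - 1)
eta_v = 0.9287

0.9287


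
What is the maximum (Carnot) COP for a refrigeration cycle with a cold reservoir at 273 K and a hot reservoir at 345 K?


dT = 345 - 273 = 72 K
COP_carnot = T_cold / dT = 273 / 72
COP_carnot = 3.792

3.792


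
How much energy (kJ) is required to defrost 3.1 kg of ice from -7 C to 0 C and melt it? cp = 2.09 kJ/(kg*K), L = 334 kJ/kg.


Sensible heat = cp * dT = 2.09 * 7 = 14.63 kJ/kg
Total per kg = 14.63 + 334 = 348.63 kJ/kg
Q = m * total = 3.1 * 348.63
Q = 1080.8 kJ

1080.8
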